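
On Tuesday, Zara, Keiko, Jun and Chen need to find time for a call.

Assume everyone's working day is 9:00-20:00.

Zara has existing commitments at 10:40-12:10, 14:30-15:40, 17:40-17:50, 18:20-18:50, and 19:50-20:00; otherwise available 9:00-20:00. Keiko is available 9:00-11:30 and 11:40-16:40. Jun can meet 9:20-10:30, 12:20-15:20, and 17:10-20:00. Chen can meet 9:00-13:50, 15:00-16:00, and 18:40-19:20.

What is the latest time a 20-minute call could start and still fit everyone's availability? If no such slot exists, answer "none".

Zara free within 09:00–20:00: 09:00–10:40, 12:10–14:30, 15:40–17:40, 17:50–18:20, 18:50–19:50.
Zara ∩ Keiko: 09:00–10:40, 12:10–14:30, 15:40–16:40.
Zara ∩ Keiko ∩ Jun: 09:20–10:30, 12:20–14:30.
Zara ∩ Keiko ∩ Jun ∩ Chen: 09:20–10:30, 12:20–13:50.
Windows ≥ 20 min: 09:20–10:30, 12:20–13:50.
Latest start in the last window 12:20–13:50 is 13:50 − 20 min = 13:30.

13:30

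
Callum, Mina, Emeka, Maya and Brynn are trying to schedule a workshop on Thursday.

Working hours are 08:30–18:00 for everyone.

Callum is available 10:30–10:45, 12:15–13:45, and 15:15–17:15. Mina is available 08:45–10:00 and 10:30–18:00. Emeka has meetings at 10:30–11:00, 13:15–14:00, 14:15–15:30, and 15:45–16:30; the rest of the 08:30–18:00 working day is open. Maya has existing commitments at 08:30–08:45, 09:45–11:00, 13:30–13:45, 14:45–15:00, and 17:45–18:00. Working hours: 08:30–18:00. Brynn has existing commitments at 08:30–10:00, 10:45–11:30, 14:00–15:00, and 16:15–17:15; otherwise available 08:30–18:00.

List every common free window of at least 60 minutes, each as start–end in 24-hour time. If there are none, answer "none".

Emeka free within 08:30–18:00: 08:30–10:30, 11:00–13:15, 14:00–14:15, 15:30–15:45, 16:30–18:00.
Maya free within 08:30–18:00: 08:45–09:45, 11:00–13:30, 13:45–14:45, 15:00–17:45.
Brynn free within 08:30–18:00: 10:00–10:45, 11:30–14:00, 15:00–16:15, 17:15–18:00.
Callum ∩ Mina: 10:30–10:45, 12:15–13:45, 15:15–17:15.
Callum ∩ Mina ∩ Emeka: 12:15–13:15, 15:30–15:45, 16:30–17:15.
Callum ∩ Mina ∩ Emeka ∩ Maya: 12:15–13:15, 15:30–15:45, 16:30–17:15.
Callum ∩ Mina ∩ Emeka ∩ Maya ∩ Brynn: 12:15–13:15, 15:30–15:45.
Windows ≥ 60 min: 12:15–13:15.

12:15–13:15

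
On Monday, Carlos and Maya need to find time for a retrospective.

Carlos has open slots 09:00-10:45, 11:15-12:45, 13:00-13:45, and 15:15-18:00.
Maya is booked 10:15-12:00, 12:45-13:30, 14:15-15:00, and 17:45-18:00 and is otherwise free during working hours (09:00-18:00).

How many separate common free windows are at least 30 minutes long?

Maya free within 09:00–18:00: 09:00–10:15, 12:00–12:45, 13:30–14:15, 15:00–17:45.
Carlos ∩ Maya: 09:00–10:15, 12:00–12:45, 13:30–13:45, 15:15–17:45.
Windows ≥ 30 min: 09:00–10:15, 12:00–12:45, 15:15–17:45.
That's 3 windows.

3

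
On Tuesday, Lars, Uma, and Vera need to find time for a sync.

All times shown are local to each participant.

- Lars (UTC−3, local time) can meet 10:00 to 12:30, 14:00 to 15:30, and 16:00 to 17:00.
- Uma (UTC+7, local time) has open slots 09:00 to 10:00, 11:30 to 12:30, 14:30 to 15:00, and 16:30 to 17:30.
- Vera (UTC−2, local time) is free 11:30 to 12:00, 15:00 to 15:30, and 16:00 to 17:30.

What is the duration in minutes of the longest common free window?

0 minutes

Lars → UTC: 13:00–15:30, 17:00–18:30, 19:00–20:00.
Uma → UTC: 02:00–03:00, 04:30–05:30, 07:30–08:00, 09:30–10:30.
Vera → UTC: 13:30–14:00, 17:00–17:30, 18:00–19:30.
Lars ∩ Uma: (none).
Lars ∩ Uma ∩ Vera: (none).
No common window.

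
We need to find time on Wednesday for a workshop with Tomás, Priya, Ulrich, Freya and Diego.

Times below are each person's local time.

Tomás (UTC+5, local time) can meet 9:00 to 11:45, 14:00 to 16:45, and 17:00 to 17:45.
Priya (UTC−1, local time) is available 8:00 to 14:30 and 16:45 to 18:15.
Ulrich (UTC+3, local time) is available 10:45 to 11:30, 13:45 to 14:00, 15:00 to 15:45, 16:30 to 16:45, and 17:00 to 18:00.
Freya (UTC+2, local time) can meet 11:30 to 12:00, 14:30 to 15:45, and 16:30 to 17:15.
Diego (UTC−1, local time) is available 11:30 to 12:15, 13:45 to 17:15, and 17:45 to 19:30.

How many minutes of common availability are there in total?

Tomás → UTC: 04:00–06:45, 09:00–11:45, 12:00–12:45.
Priya → UTC: 09:00–15:30, 17:45–19:15.
Ulrich → UTC: 07:45–08:30, 10:45–11:00, 12:00–12:45, 13:30–13:45, 14:00–15:00.
Freya → UTC: 09:30–10:00, 12:30–13:45, 14:30–15:15.
Diego → UTC: 12:30–13:15, 14:45–18:15, 18:45–20:30.
Tomás ∩ Priya: 09:00–11:45, 12:00–12:45.
Tomás ∩ Priya ∩ Ulrich: 10:45–11:00, 12:00–12:45.
Tomás ∩ Priya ∩ Ulrich ∩ Freya: 12:30–12:45.
Tomás ∩ Priya ∩ Ulrich ∩ Freya ∩ Diego: 12:30–12:45.
Total common minutes: 15.

15 minutes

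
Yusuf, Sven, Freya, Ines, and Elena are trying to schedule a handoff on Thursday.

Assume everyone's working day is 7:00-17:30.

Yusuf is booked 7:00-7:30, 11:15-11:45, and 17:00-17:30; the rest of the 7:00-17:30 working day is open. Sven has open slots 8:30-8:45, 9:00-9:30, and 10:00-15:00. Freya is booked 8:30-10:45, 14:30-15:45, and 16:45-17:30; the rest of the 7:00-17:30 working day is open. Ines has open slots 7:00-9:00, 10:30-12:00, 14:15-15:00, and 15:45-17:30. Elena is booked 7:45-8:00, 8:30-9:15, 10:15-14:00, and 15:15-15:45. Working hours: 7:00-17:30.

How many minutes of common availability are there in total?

Yusuf free within 07:00–17:30: 07:30–11:15, 11:45–17:00.
Freya free within 07:00–17:30: 07:00–08:30, 10:45–14:30, 15:45–16:45.
Elena free within 07:00–17:30: 07:00–07:45, 08:00–08:30, 09:15–10:15, 14:00–15:15, 15:45–17:30.
Yusuf ∩ Sven: 08:30–08:45, 09:00–09:30, 10:00–11:15, 11:45–15:00.
Yusuf ∩ Sven ∩ Freya: 10:45–11:15, 11:45–14:30.
Yusuf ∩ Sven ∩ Freya ∩ Ines: 10:45–11:15, 11:45–12:00, 14:15–14:30.
Yusuf ∩ Sven ∩ Freya ∩ Ines ∩ Elena: 14:15–14:30.
Total common minutes: 15.

15 minutes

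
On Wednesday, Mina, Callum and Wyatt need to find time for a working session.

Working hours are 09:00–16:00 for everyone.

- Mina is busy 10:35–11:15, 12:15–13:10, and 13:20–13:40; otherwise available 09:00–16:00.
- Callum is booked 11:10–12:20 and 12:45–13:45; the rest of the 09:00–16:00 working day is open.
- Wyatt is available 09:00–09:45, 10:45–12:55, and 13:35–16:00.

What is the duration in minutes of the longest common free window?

Mina free within 09:00–16:00: 09:00–10:35, 11:15–12:15, 13:10–13:20, 13:40–16:00.
Callum free within 09:00–16:00: 09:00–11:10, 12:20–12:45, 13:45–16:00.
Mina ∩ Callum: 09:00–10:35, 13:45–16:00.
Mina ∩ Callum ∩ Wyatt: 09:00–09:45, 13:45–16:00.
Common window lengths: 45, 135 min; longest is 135.

135 minutes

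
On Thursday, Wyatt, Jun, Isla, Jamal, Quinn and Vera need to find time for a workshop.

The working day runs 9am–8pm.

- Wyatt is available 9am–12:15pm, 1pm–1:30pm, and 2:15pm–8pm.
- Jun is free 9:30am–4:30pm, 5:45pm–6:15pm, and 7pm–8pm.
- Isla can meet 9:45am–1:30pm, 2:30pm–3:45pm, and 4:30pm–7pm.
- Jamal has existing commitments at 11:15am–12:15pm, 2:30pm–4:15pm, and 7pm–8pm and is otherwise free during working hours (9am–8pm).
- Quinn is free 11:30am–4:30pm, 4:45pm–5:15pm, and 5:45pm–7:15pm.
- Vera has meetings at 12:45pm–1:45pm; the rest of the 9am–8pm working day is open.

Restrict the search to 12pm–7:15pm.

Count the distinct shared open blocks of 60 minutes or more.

0

Jamal free within 09:00–20:00: 09:00–11:15, 12:15–14:30, 16:15–19:00.
Vera free within 09:00–20:00: 09:00–12:45, 13:45–20:00.
Wyatt ∩ Jun: 09:30–12:15, 13:00–13:30, 14:15–16:30, 17:45–18:15, 19:00–20:00.
Wyatt ∩ Jun ∩ Isla: 09:45–12:15, 13:00–13:30, 14:30–15:45, 17:45–18:15.
Wyatt ∩ Jun ∩ Isla ∩ Jamal: 09:45–11:15, 13:00–13:30, 17:45–18:15.
Wyatt ∩ Jun ∩ Isla ∩ Jamal ∩ Quinn: 13:00–13:30, 17:45–18:15.
Wyatt ∩ Jun ∩ Isla ∩ Jamal ∩ Quinn ∩ Vera: 17:45–18:15.
Restricted to 12:00–19:15: 17:45–18:15.
Windows ≥ 60 min: (none).
That's 0 windows.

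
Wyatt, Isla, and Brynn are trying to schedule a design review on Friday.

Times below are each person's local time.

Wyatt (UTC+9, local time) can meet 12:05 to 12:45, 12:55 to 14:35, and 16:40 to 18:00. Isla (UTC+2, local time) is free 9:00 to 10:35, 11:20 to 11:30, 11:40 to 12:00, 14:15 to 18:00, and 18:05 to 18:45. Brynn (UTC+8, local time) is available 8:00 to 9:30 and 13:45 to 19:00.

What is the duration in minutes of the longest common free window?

Wyatt → UTC: 03:05–03:45, 03:55–05:35, 07:40–09:00.
Isla → UTC: 07:00–08:35, 09:20–09:30, 09:40–10:00, 12:15–16:00, 16:05–16:45.
Brynn → UTC: 00:00–01:30, 05:45–11:00.
Wyatt ∩ Isla: 07:40–08:35.
Wyatt ∩ Isla ∩ Brynn: 07:40–08:35.
Single common window of 55 minutes.

55 minutes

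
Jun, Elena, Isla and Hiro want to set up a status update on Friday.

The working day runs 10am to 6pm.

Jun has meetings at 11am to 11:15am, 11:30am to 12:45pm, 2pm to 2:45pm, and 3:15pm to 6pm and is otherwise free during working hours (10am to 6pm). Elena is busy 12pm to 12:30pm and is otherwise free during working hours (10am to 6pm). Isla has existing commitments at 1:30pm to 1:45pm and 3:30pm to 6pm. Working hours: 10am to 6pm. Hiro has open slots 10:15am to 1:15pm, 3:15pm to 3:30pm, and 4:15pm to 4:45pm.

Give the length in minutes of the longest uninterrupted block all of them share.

45 minutes

Jun free within 10:00–18:00: 10:00–11:00, 11:15–11:30, 12:45–14:00, 14:45–15:15.
Elena free within 10:00–18:00: 10:00–12:00, 12:30–18:00.
Isla free within 10:00–18:00: 10:00–13:30, 13:45–15:30.
Jun ∩ Elena: 10:00–11:00, 11:15–11:30, 12:45–14:00, 14:45–15:15.
Jun ∩ Elena ∩ Isla: 10:00–11:00, 11:15–11:30, 12:45–13:30, 13:45–14:00, 14:45–15:15.
Jun ∩ Elena ∩ Isla ∩ Hiro: 10:15–11:00, 11:15–11:30, 12:45–13:15.
Common window lengths: 45, 15, 30 min; longest is 45.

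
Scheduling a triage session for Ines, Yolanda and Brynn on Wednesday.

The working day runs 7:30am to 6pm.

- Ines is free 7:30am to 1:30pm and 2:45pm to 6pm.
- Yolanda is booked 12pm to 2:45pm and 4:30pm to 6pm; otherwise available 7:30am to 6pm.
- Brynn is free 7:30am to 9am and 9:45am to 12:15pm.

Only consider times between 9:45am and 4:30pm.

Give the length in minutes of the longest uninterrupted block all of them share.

135 minutes

Yolanda free within 07:30–18:00: 07:30–12:00, 14:45–16:30.
Ines ∩ Yolanda: 07:30–12:00, 14:45–16:30.
Ines ∩ Yolanda ∩ Brynn: 07:30–09:00, 09:45–12:00.
Restricted to 09:45–16:30: 09:45–12:00.
Single common window of 135 minutes.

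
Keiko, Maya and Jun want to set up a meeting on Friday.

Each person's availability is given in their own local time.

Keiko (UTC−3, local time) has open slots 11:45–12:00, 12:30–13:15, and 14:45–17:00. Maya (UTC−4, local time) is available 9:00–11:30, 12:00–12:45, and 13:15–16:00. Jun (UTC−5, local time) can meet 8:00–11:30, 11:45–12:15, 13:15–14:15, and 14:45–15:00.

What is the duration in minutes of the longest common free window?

60 minutes

Keiko → UTC: 14:45–15:00, 15:30–16:15, 17:45–20:00.
Maya → UTC: 13:00–15:30, 16:00–16:45, 17:15–20:00.
Jun → UTC: 13:00–16:30, 16:45–17:15, 18:15–19:15, 19:45–20:00.
Keiko ∩ Maya: 14:45–15:00, 16:00–16:15, 17:45–20:00.
Keiko ∩ Maya ∩ Jun: 14:45–15:00, 16:00–16:15, 18:15–19:15, 19:45–20:00.
Common window lengths: 15, 15, 60, 15 min; longest is 60.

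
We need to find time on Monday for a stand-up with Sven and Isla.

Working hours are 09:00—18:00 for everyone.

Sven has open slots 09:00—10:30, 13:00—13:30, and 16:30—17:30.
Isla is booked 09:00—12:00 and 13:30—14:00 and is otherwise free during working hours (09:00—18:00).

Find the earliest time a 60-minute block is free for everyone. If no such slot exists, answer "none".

Isla free within 09:00–18:00: 12:00–13:30, 14:00–18:00.
Sven ∩ Isla: 13:00–13:30, 16:30–17:30.
Windows ≥ 60 min: 16:30–17:30.
Earliest such window starts at 16:30.

16:30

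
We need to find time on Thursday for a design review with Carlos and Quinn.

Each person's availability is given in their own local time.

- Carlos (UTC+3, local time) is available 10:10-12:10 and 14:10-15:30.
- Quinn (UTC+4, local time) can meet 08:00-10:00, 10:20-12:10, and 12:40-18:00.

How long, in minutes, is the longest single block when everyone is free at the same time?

Carlos → UTC: 07:10–09:10, 11:10–12:30.
Quinn → UTC: 04:00–06:00, 06:20–08:10, 08:40–14:00.
Carlos ∩ Quinn: 07:10–08:10, 08:40–09:10, 11:10–12:30.
Common window lengths: 60, 30, 80 min; longest is 80.

80 minutes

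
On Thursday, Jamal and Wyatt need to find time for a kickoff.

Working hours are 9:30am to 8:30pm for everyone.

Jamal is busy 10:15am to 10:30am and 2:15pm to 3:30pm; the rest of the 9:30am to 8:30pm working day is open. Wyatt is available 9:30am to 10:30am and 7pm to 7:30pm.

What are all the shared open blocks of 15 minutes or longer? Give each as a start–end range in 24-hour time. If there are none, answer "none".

Jamal free within 09:30–20:30: 09:30–10:15, 10:30–14:15, 15:30–20:30.
Jamal ∩ Wyatt: 09:30–10:15, 19:00–19:30.
Windows ≥ 15 min: 09:30–10:15, 19:00–19:30.

09:30–10:15, 19:00–19:30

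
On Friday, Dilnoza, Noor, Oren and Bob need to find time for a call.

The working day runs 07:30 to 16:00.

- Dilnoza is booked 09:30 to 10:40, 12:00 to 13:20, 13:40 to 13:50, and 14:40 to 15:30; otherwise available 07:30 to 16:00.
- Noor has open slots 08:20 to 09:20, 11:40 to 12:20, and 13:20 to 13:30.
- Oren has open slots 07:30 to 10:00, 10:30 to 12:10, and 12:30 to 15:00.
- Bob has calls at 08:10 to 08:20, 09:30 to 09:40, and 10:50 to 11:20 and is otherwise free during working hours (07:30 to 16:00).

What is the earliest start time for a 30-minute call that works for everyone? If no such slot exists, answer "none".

Dilnoza free within 07:30–16:00: 07:30–09:30, 10:40–12:00, 13:20–13:40, 13:50–14:40, 15:30–16:00.
Bob free within 07:30–16:00: 07:30–08:10, 08:20–09:30, 09:40–10:50, 11:20–16:00.
Dilnoza ∩ Noor: 08:20–09:20, 11:40–12:00, 13:20–13:30.
Dilnoza ∩ Noor ∩ Oren: 08:20–09:20, 11:40–12:00, 13:20–13:30.
Dilnoza ∩ Noor ∩ Oren ∩ Bob: 08:20–09:20, 11:40–12:00, 13:20–13:30.
Windows ≥ 30 min: 08:20–09:20.
Earliest such window starts at 08:20.

08:20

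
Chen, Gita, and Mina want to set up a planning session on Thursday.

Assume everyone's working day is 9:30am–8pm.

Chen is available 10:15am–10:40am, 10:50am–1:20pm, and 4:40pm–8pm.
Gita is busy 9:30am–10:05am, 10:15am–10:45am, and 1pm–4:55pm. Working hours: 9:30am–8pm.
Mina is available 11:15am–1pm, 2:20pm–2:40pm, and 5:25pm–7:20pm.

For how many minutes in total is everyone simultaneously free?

Gita free within 09:30–20:00: 10:05–10:15, 10:45–13:00, 16:55–20:00.
Chen ∩ Gita: 10:50–13:00, 16:55–20:00.
Chen ∩ Gita ∩ Mina: 11:15–13:00, 17:25–19:20.
Total common minutes: 105 + 115 = 220.

220 minutes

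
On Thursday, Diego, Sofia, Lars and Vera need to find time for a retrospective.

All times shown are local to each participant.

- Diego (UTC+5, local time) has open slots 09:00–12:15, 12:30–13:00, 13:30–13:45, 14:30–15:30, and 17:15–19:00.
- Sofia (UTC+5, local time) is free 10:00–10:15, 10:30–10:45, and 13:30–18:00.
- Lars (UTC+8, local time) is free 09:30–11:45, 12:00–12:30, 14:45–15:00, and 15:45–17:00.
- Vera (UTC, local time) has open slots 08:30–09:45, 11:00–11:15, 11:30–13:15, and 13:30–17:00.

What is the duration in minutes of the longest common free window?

15 minutes

Diego → UTC: 04:00–07:15, 07:30–08:00, 08:30–08:45, 09:30–10:30, 12:15–14:00.
Sofia → UTC: 05:00–05:15, 05:30–05:45, 08:30–13:00.
Lars → UTC: 01:30–03:45, 04:00–04:30, 06:45–07:00, 07:45–09:00.
Vera → UTC: 08:30–09:45, 11:00–11:15, 11:30–13:15, 13:30–17:00.
Diego ∩ Sofia: 05:00–05:15, 05:30–05:45, 08:30–08:45, 09:30–10:30, 12:15–13:00.
Diego ∩ Sofia ∩ Lars: 08:30–08:45.
Diego ∩ Sofia ∩ Lars ∩ Vera: 08:30–08:45.
Single common window of 15 minutes.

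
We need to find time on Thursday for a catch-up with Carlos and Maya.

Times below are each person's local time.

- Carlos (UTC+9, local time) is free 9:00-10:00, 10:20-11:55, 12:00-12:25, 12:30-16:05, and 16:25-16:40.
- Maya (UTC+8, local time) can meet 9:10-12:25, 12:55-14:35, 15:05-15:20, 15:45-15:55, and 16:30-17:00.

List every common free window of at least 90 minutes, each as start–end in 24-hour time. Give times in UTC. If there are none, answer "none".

01:20–02:55, 04:55–06:35

Carlos → UTC: 00:00–01:00, 01:20–02:55, 03:00–03:25, 03:30–07:05, 07:25–07:40.
Maya → UTC: 01:10–04:25, 04:55–06:35, 07:05–07:20, 07:45–07:55, 08:30–09:00.
Carlos ∩ Maya: 01:20–02:55, 03:00–03:25, 03:30–04:25, 04:55–06:35.
Windows ≥ 90 min: 01:20–02:55, 04:55–06:35.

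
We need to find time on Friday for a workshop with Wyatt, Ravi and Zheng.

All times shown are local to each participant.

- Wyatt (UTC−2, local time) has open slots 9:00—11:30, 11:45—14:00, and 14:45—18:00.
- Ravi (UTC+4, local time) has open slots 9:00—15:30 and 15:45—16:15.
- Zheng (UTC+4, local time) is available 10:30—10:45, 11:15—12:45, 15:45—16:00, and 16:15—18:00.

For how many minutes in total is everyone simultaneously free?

15 minutes

Wyatt → UTC: 11:00–13:30, 13:45–16:00, 16:45–20:00.
Ravi → UTC: 05:00–11:30, 11:45–12:15.
Zheng → UTC: 06:30–06:45, 07:15–08:45, 11:45–12:00, 12:15–14:00.
Wyatt ∩ Ravi: 11:00–11:30, 11:45–12:15.
Wyatt ∩ Ravi ∩ Zheng: 11:45–12:00.
Total common minutes: 15.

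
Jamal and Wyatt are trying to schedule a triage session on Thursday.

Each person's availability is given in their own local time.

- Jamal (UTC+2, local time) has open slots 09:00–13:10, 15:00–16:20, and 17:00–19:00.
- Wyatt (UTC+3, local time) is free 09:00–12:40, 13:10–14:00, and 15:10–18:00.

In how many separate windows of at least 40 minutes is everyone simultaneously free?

3

Jamal → UTC: 07:00–11:10, 13:00–14:20, 15:00–17:00.
Wyatt → UTC: 06:00–09:40, 10:10–11:00, 12:10–15:00.
Jamal ∩ Wyatt: 07:00–09:40, 10:10–11:00, 13:00–14:20.
Windows ≥ 40 min: 07:00–09:40, 10:10–11:00, 13:00–14:20.
That's 3 windows.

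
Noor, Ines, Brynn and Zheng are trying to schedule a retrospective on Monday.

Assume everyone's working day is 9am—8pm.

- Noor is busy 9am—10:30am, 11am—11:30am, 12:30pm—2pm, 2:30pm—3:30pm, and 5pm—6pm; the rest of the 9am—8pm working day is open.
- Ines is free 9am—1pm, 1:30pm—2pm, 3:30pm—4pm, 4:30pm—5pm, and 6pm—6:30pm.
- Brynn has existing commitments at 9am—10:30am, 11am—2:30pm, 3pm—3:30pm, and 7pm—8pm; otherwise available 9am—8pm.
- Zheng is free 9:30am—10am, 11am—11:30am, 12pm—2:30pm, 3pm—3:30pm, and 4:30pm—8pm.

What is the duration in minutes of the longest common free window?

Noor free within 09:00–20:00: 10:30–11:00, 11:30–12:30, 14:00–14:30, 15:30–17:00, 18:00–20:00.
Brynn free within 09:00–20:00: 10:30–11:00, 14:30–15:00, 15:30–19:00.
Noor ∩ Ines: 10:30–11:00, 11:30–12:30, 15:30–16:00, 16:30–17:00, 18:00–18:30.
Noor ∩ Ines ∩ Brynn: 10:30–11:00, 15:30–16:00, 16:30–17:00, 18:00–18:30.
Noor ∩ Ines ∩ Brynn ∩ Zheng: 16:30–17:00, 18:00–18:30.
Common window lengths: 30, 30 min; longest is 30.

30 minutes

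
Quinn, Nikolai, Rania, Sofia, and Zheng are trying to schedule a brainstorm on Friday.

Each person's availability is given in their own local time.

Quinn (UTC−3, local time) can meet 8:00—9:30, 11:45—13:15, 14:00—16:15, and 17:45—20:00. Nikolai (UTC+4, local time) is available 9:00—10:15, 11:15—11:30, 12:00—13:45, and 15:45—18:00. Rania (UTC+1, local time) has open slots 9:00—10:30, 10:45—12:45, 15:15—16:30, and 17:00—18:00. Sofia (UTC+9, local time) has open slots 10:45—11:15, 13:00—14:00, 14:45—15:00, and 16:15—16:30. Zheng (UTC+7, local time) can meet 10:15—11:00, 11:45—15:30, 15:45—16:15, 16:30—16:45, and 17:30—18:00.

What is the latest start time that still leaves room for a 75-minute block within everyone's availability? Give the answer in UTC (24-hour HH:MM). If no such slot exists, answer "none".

none

Quinn → UTC: 11:00–12:30, 14:45–16:15, 17:00–19:15, 20:45–23:00.
Nikolai → UTC: 05:00–06:15, 07:15–07:30, 08:00–09:45, 11:45–14:00.
Rania → UTC: 08:00–09:30, 09:45–11:45, 14:15–15:30, 16:00–17:00.
Sofia → UTC: 01:45–02:15, 04:00–05:00, 05:45–06:00, 07:15–07:30.
Zheng → UTC: 03:15–04:00, 04:45–08:30, 08:45–09:15, 09:30–09:45, 10:30–11:00.
Quinn ∩ Nikolai: 11:45–12:30.
Quinn ∩ Nikolai ∩ Rania: (none).
Quinn ∩ Nikolai ∩ Rania ∩ Sofia: (none).
Quinn ∩ Nikolai ∩ Rania ∩ Sofia ∩ Zheng: (none).
Windows ≥ 75 min: (none).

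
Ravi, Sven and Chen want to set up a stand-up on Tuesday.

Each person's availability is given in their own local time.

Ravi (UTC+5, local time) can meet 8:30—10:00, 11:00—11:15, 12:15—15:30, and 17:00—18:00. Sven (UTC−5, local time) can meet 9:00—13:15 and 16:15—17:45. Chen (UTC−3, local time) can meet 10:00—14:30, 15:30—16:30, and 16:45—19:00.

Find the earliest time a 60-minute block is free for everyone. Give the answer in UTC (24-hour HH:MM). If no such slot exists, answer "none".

none

Ravi → UTC: 03:30–05:00, 06:00–06:15, 07:15–10:30, 12:00–13:00.
Sven → UTC: 14:00–18:15, 21:15–22:45.
Chen → UTC: 13:00–17:30, 18:30–19:30, 19:45–22:00.
Ravi ∩ Sven: (none).
Ravi ∩ Sven ∩ Chen: (none).
Windows ≥ 60 min: (none).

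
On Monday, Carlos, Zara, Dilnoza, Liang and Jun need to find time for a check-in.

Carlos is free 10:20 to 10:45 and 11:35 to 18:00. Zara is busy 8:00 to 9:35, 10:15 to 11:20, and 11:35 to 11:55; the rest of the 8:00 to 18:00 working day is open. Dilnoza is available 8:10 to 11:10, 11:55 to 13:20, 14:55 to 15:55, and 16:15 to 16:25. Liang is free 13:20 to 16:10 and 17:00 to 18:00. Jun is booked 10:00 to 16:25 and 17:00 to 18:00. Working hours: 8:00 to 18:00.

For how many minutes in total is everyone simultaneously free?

Zara free within 08:00–18:00: 09:35–10:15, 11:20–11:35, 11:55–18:00.
Jun free within 08:00–18:00: 08:00–10:00, 16:25–17:00.
Carlos ∩ Zara: 11:55–18:00.
Carlos ∩ Zara ∩ Dilnoza: 11:55–13:20, 14:55–15:55, 16:15–16:25.
Carlos ∩ Zara ∩ Dilnoza ∩ Liang: 14:55–15:55.
Carlos ∩ Zara ∩ Dilnoza ∩ Liang ∩ Jun: (none).
Total common minutes: 0.

0 minutes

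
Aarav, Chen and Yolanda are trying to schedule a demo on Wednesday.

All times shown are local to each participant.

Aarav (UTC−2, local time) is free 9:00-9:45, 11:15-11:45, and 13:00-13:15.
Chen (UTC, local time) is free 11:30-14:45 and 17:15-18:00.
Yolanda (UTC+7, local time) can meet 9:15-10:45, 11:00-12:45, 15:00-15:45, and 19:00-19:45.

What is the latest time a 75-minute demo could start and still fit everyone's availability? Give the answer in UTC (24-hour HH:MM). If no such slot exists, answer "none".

Aarav → UTC: 11:00–11:45, 13:15–13:45, 15:00–15:15.
Chen → UTC: 11:30–14:45, 17:15–18:00.
Yolanda → UTC: 02:15–03:45, 04:00–05:45, 08:00–08:45, 12:00–12:45.
Aarav ∩ Chen: 11:30–11:45, 13:15–13:45.
Aarav ∩ Chen ∩ Yolanda: (none).
Windows ≥ 75 min: (none).

none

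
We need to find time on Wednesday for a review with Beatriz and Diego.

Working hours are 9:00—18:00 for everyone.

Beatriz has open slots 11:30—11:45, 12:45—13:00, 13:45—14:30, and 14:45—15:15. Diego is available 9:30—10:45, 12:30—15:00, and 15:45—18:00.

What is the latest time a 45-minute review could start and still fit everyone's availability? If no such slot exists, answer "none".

Beatriz ∩ Diego: 12:45–13:00, 13:45–14:30, 14:45–15:00.
Windows ≥ 45 min: 13:45–14:30.
Latest start in the last window 13:45–14:30 is 14:30 − 45 min = 13:45.

13:45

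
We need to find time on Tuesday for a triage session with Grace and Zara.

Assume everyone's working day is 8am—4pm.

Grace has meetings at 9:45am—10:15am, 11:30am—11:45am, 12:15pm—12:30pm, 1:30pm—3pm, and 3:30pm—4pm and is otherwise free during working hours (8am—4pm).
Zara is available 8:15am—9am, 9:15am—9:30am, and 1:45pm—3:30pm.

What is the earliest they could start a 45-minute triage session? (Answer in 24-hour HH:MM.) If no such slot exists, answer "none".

08:15

Grace free within 08:00–16:00: 08:00–09:45, 10:15–11:30, 11:45–12:15, 12:30–13:30, 15:00–15:30.
Grace ∩ Zara: 08:15–09:00, 09:15–09:30, 15:00–15:30.
Windows ≥ 45 min: 08:15–09:00.
Earliest such window starts at 08:15.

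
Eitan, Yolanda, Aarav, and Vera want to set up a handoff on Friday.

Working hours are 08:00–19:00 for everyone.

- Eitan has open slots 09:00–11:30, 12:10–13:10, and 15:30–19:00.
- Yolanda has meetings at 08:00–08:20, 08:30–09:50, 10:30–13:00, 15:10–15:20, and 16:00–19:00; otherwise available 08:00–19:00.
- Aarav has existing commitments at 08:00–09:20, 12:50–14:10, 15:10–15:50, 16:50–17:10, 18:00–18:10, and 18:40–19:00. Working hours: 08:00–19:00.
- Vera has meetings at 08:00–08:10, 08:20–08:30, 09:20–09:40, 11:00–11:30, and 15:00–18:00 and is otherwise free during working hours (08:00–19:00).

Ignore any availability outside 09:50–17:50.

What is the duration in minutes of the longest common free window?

Yolanda free within 08:00–19:00: 08:20–08:30, 09:50–10:30, 13:00–15:10, 15:20–16:00.
Aarav free within 08:00–19:00: 09:20–12:50, 14:10–15:10, 15:50–16:50, 17:10–18:00, 18:10–18:40.
Vera free within 08:00–19:00: 08:10–08:20, 08:30–09:20, 09:40–11:00, 11:30–15:00, 18:00–19:00.
Eitan ∩ Yolanda: 09:50–10:30, 13:00–13:10, 15:30–16:00.
Eitan ∩ Yolanda ∩ Aarav: 09:50–10:30, 15:50–16:00.
Eitan ∩ Yolanda ∩ Aarav ∩ Vera: 09:50–10:30.
Restricted to 09:50–17:50: 09:50–10:30.
Single common window of 40 minutes.

40 minutes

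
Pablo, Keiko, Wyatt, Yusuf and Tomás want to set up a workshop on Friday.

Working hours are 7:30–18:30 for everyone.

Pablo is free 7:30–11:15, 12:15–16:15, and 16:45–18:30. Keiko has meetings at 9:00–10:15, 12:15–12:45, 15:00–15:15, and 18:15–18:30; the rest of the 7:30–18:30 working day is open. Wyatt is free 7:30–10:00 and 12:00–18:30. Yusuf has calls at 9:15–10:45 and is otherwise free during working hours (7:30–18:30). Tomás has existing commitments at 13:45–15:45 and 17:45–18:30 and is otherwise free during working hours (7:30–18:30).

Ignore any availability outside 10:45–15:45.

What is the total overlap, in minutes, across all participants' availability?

60 minutes

Keiko free within 07:30–18:30: 07:30–09:00, 10:15–12:15, 12:45–15:00, 15:15–18:15.
Yusuf free within 07:30–18:30: 07:30–09:15, 10:45–18:30.
Tomás free within 07:30–18:30: 07:30–13:45, 15:45–17:45.
Pablo ∩ Keiko: 07:30–09:00, 10:15–11:15, 12:45–15:00, 15:15–16:15, 16:45–18:15.
Pablo ∩ Keiko ∩ Wyatt: 07:30–09:00, 12:45–15:00, 15:15–16:15, 16:45–18:15.
Pablo ∩ Keiko ∩ Wyatt ∩ Yusuf: 07:30–09:00, 12:45–15:00, 15:15–16:15, 16:45–18:15.
Pablo ∩ Keiko ∩ Wyatt ∩ Yusuf ∩ Tomás: 07:30–09:00, 12:45–13:45, 15:45–16:15, 16:45–17:45.
Restricted to 10:45–15:45: 12:45–13:45.
Total common minutes: 60.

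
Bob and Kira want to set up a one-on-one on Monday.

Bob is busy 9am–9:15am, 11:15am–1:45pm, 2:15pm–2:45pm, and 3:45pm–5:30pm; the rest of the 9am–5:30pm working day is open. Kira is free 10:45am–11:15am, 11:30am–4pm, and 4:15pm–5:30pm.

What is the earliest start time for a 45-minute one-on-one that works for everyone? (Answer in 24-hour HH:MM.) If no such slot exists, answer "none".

Bob free within 09:00–17:30: 09:15–11:15, 13:45–14:15, 14:45–15:45.
Bob ∩ Kira: 10:45–11:15, 13:45–14:15, 14:45–15:45.
Windows ≥ 45 min: 14:45–15:45.
Earliest such window starts at 14:45.

14:45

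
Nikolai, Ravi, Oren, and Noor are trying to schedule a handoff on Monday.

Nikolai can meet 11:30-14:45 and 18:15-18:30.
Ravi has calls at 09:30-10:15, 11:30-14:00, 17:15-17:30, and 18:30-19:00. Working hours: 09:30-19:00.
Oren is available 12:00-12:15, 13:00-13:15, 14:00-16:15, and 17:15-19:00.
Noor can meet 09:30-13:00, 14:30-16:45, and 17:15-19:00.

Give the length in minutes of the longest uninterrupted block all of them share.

Ravi free within 09:30–19:00: 10:15–11:30, 14:00–17:15, 17:30–18:30.
Nikolai ∩ Ravi: 14:00–14:45, 18:15–18:30.
Nikolai ∩ Ravi ∩ Oren: 14:00–14:45, 18:15–18:30.
Nikolai ∩ Ravi ∩ Oren ∩ Noor: 14:30–14:45, 18:15–18:30.
Common window lengths: 15, 15 min; longest is 15.

15 minutes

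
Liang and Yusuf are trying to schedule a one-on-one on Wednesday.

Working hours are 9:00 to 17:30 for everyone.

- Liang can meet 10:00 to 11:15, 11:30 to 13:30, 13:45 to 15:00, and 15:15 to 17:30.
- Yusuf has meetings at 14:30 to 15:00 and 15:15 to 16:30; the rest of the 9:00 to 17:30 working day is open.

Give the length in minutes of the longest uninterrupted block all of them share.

Yusuf free within 09:00–17:30: 09:00–14:30, 15:00–15:15, 16:30–17:30.
Liang ∩ Yusuf: 10:00–11:15, 11:30–13:30, 13:45–14:30, 16:30–17:30.
Common window lengths: 75, 120, 45, 60 min; longest is 120.

120 minutes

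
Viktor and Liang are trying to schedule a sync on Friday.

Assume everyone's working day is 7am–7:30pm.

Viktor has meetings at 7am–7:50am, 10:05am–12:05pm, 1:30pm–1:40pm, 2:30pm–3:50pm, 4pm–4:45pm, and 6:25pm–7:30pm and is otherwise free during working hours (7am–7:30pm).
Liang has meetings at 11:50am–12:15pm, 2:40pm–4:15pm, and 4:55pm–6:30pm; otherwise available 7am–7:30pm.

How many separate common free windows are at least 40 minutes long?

3

Viktor free within 07:00–19:30: 07:50–10:05, 12:05–13:30, 13:40–14:30, 15:50–16:00, 16:45–18:25.
Liang free within 07:00–19:30: 07:00–11:50, 12:15–14:40, 16:15–16:55, 18:30–19:30.
Viktor ∩ Liang: 07:50–10:05, 12:15–13:30, 13:40–14:30, 16:45–16:55.
Windows ≥ 40 min: 07:50–10:05, 12:15–13:30, 13:40–14:30.
That's 3 windows.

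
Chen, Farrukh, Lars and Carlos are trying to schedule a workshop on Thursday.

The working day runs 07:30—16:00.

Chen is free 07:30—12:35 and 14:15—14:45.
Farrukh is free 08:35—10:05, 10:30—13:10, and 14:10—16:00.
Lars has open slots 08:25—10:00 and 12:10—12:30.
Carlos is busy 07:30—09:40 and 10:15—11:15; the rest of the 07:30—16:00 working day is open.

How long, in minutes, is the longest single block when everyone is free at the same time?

20 minutes

Carlos free within 07:30–16:00: 09:40–10:15, 11:15–16:00.
Chen ∩ Farrukh: 08:35–10:05, 10:30–12:35, 14:15–14:45.
Chen ∩ Farrukh ∩ Lars: 08:35–10:00, 12:10–12:30.
Chen ∩ Farrukh ∩ Lars ∩ Carlos: 09:40–10:00, 12:10–12:30.
Common window lengths: 20, 20 min; longest is 20.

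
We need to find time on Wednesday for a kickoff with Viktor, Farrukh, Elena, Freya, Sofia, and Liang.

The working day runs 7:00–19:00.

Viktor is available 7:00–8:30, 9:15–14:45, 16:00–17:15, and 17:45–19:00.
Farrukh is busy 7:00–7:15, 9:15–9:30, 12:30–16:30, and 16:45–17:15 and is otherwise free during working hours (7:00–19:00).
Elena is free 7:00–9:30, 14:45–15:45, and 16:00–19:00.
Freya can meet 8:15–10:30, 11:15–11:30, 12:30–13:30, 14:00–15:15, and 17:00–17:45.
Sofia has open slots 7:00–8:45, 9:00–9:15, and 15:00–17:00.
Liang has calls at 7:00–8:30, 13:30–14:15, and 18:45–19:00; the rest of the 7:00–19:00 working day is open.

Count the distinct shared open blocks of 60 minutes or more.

0

Farrukh free within 07:00–19:00: 07:15–09:15, 09:30–12:30, 16:30–16:45, 17:15–19:00.
Liang free within 07:00–19:00: 08:30–13:30, 14:15–18:45.
Viktor ∩ Farrukh: 07:15–08:30, 09:30–12:30, 16:30–16:45, 17:45–19:00.
Viktor ∩ Farrukh ∩ Elena: 07:15–08:30, 16:30–16:45, 17:45–19:00.
Viktor ∩ Farrukh ∩ Elena ∩ Freya: 08:15–08:30.
Viktor ∩ Farrukh ∩ Elena ∩ Freya ∩ Sofia: 08:15–08:30.
Viktor ∩ Farrukh ∩ Elena ∩ Freya ∩ Sofia ∩ Liang: (none).
Windows ≥ 60 min: (none).
That's 0 windows.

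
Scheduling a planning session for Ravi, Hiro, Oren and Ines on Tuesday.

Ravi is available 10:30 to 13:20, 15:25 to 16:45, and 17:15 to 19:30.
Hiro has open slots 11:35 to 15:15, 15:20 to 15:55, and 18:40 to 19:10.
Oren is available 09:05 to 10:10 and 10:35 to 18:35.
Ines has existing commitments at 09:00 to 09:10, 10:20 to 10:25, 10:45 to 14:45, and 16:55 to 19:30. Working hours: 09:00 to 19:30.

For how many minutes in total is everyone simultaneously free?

30 minutes

Ines free within 09:00–19:30: 09:10–10:20, 10:25–10:45, 14:45–16:55.
Ravi ∩ Hiro: 11:35–13:20, 15:25–15:55, 18:40–19:10.
Ravi ∩ Hiro ∩ Oren: 11:35–13:20, 15:25–15:55.
Ravi ∩ Hiro ∩ Oren ∩ Ines: 15:25–15:55.
Total common minutes: 30.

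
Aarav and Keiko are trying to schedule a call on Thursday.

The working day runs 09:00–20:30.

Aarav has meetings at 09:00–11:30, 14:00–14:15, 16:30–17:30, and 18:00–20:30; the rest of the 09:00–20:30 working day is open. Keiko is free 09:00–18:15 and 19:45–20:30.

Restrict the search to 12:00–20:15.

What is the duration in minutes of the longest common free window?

135 minutes

Aarav free within 09:00–20:30: 11:30–14:00, 14:15–16:30, 17:30–18:00.
Aarav ∩ Keiko: 11:30–14:00, 14:15–16:30, 17:30–18:00.
Restricted to 12:00–20:15: 12:00–14:00, 14:15–16:30, 17:30–18:00.
Common window lengths: 120, 135, 30 min; longest is 135.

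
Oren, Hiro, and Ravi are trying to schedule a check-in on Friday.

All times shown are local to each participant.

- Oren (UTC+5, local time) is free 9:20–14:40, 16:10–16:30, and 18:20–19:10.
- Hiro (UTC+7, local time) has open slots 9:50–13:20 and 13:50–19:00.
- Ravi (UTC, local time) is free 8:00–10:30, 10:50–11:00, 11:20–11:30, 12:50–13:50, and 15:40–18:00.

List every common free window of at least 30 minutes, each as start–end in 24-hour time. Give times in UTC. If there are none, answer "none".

08:00–09:40

Oren → UTC: 04:20–09:40, 11:10–11:30, 13:20–14:10.
Hiro → UTC: 02:50–06:20, 06:50–12:00.
Ravi → UTC: 08:00–10:30, 10:50–11:00, 11:20–11:30, 12:50–13:50, 15:40–18:00.
Oren ∩ Hiro: 04:20–06:20, 06:50–09:40, 11:10–11:30.
Oren ∩ Hiro ∩ Ravi: 08:00–09:40, 11:20–11:30.
Windows ≥ 30 min: 08:00–09:40.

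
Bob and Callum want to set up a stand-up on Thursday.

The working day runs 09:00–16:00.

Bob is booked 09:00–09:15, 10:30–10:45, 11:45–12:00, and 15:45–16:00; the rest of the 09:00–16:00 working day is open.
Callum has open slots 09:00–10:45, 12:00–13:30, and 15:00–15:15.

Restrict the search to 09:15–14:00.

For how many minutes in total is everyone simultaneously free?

165 minutes

Bob free within 09:00–16:00: 09:15–10:30, 10:45–11:45, 12:00–15:45.
Bob ∩ Callum: 09:15–10:30, 12:00–13:30, 15:00–15:15.
Restricted to 09:15–14:00: 09:15–10:30, 12:00–13:30.
Total common minutes: 75 + 90 = 165.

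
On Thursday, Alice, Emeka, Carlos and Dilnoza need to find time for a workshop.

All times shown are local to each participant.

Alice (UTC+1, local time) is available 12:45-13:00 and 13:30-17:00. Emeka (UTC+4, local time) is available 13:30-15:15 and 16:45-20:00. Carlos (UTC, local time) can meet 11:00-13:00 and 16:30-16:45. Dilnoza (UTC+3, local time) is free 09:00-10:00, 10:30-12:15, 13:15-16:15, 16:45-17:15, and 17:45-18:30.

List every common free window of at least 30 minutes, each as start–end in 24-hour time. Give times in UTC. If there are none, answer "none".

Alice → UTC: 11:45–12:00, 12:30–16:00.
Emeka → UTC: 09:30–11:15, 12:45–16:00.
Carlos → UTC: 11:00–13:00, 16:30–16:45.
Dilnoza → UTC: 06:00–07:00, 07:30–09:15, 10:15–13:15, 13:45–14:15, 14:45–15:30.
Alice ∩ Emeka: 12:45–16:00.
Alice ∩ Emeka ∩ Carlos: 12:45–13:00.
Alice ∩ Emeka ∩ Carlos ∩ Dilnoza: 12:45–13:00.
Windows ≥ 30 min: (none).

none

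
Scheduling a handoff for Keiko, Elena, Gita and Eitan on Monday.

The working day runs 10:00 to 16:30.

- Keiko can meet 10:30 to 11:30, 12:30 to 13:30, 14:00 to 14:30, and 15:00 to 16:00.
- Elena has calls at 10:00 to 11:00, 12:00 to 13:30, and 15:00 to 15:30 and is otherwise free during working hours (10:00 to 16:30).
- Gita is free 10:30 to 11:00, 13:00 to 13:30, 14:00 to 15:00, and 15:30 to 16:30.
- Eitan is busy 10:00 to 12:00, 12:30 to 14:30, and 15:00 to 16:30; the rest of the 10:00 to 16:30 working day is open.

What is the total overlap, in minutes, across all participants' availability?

Elena free within 10:00–16:30: 11:00–12:00, 13:30–15:00, 15:30–16:30.
Eitan free within 10:00–16:30: 12:00–12:30, 14:30–15:00.
Keiko ∩ Elena: 11:00–11:30, 14:00–14:30, 15:30–16:00.
Keiko ∩ Elena ∩ Gita: 14:00–14:30, 15:30–16:00.
Keiko ∩ Elena ∩ Gita ∩ Eitan: (none).
Total common minutes: 0.

0 minutes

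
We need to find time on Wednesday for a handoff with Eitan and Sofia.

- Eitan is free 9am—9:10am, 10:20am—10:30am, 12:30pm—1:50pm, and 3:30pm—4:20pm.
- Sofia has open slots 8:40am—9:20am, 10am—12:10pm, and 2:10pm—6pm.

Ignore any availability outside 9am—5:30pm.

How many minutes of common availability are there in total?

70 minutes

Eitan ∩ Sofia: 09:00–09:10, 10:20–10:30, 15:30–16:20.
Restricted to 09:00–17:30: 09:00–09:10, 10:20–10:30, 15:30–16:20.
Total common minutes: 10 + 10 + 50 = 70.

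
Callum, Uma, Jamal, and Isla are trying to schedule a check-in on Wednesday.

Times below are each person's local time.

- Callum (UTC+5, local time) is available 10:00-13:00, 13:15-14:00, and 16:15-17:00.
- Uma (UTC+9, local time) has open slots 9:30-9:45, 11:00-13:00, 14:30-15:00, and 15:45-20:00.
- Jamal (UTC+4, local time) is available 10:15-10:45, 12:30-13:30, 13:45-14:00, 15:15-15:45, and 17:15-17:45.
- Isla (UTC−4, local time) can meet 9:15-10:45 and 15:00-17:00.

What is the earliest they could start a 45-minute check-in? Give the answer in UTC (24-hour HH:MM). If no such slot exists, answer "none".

none

Callum → UTC: 05:00–08:00, 08:15–09:00, 11:15–12:00.
Uma → UTC: 00:30–00:45, 02:00–04:00, 05:30–06:00, 06:45–11:00.
Jamal → UTC: 06:15–06:45, 08:30–09:30, 09:45–10:00, 11:15–11:45, 13:15–13:45.
Isla → UTC: 13:15–14:45, 19:00–21:00.
Callum ∩ Uma: 05:30–06:00, 06:45–08:00, 08:15–09:00.
Callum ∩ Uma ∩ Jamal: 08:30–09:00.
Callum ∩ Uma ∩ Jamal ∩ Isla: (none).
Windows ≥ 45 min: (none).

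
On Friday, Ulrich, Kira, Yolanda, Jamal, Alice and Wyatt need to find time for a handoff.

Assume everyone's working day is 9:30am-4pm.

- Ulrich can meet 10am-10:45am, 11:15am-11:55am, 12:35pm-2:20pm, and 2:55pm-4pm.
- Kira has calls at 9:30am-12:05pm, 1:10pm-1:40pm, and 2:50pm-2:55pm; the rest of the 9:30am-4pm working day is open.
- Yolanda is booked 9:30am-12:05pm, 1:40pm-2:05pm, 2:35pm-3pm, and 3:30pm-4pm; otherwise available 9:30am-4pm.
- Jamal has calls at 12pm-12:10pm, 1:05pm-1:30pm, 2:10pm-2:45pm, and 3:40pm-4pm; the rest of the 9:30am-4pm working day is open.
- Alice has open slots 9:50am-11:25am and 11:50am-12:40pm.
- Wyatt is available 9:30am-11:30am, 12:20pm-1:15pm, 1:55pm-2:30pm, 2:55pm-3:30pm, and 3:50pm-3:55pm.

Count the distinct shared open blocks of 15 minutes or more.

0

Kira free within 09:30–16:00: 12:05–13:10, 13:40–14:50, 14:55–16:00.
Yolanda free within 09:30–16:00: 12:05–13:40, 14:05–14:35, 15:00–15:30.
Jamal free within 09:30–16:00: 09:30–12:00, 12:10–13:05, 13:30–14:10, 14:45–15:40.
Ulrich ∩ Kira: 12:35–13:10, 13:40–14:20, 14:55–16:00.
Ulrich ∩ Kira ∩ Yolanda: 12:35–13:10, 14:05–14:20, 15:00–15:30.
Ulrich ∩ Kira ∩ Yolanda ∩ Jamal: 12:35–13:05, 14:05–14:10, 15:00–15:30.
Ulrich ∩ Kira ∩ Yolanda ∩ Jamal ∩ Alice: 12:35–12:40.
Ulrich ∩ Kira ∩ Yolanda ∩ Jamal ∩ Alice ∩ Wyatt: 12:35–12:40.
Windows ≥ 15 min: (none).
That's 0 windows.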